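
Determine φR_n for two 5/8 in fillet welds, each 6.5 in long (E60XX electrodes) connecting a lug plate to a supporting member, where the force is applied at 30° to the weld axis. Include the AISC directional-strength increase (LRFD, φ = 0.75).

E60XX → F_EXX = 60 ksi.
t_e = 0.707 × 0.625 = 0.4419 in; A_we = 0.4419 × 13 = 5.744 in².
Directional factor: 1.0 + 0.5 sin^1.5(30°) = 1.177.
F_nw = 0.6 × 60 × 1.177 = 42.36 ksi.
φR_n = 0.75 × 42.36 × 5.744 = 182.5 kip.

φR_n ≈ 183 kip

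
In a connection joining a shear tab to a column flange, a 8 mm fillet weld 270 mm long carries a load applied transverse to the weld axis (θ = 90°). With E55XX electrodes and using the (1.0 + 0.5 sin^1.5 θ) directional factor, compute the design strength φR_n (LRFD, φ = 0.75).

E55XX → F_EXX = 550 MPa.
t_e = 0.707 × 8 = 5.656 mm; A_we = 5.656 × 270 = 1527 mm².
Directional factor: 1.0 + 0.5 sin^1.5(90°) = 1.5.
F_nw = 0.6 × 550 × 1.5 = 495 MPa.
φR_n = 0.75 × 495 × 1527 × 10⁻³ = 566.9 kN.

φR_n ≈ 567 kN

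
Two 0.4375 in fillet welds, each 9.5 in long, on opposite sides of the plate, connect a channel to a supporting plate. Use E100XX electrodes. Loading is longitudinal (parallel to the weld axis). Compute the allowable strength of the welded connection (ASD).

R_n/Ω ≈ 176 kip

E100XX → F_EXX = 100 ksi.
Effective throat t_e = 0.707 × 0.4375 = 0.3093 in.
Total length L = 19 in; A_we = 0.3093 × 19 = 5.877 in².
F_nw = 0.6 F_EXX = 0.6 × 100 = 60 ksi.
R_n = 60 × 5.877 = 352.6 kip; R_n/Ω = 352.6/2.0 = 176.3 kip.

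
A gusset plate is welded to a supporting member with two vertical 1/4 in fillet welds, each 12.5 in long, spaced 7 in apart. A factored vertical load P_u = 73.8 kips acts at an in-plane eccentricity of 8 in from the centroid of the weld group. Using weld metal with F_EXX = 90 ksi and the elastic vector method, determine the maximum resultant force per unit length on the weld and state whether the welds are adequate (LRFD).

Total weld length L_w = 25 in. Treat welds as unit-width lines.
Polar moment about centroid: J = 2[d³/12 + d(b/2)²] = 2[12.5³/12 + 12.5×3.5²] = 631.8 in³.
Direct shear f_v = P/L_w = 73.8 / 25 = 2.952 kip/in (vertical).
Torsion M = P·e = 73.8 × 8 = 590.4 kip·in.
Critical point at (x, y) = (3.5, 6.25) from centroid. f_tx = M·y/J = 5.841 kip/in; f_ty = M·x/J = 3.271 kip/in.
Resultant f_max = √[f_tx² + (f_v + f_ty)²] = √[5.841² + (2.952 + 3.271)²] = 8.534 kip/in.
Capacity per unit length: φr_n = 0.75 × 0.6 × 90 × (0.707 × 0.25) = 7.158 kip/in.
8.534 > 7.158 → NOT adequate.

f_max ≈ 8.53 kip/in; NOT adequate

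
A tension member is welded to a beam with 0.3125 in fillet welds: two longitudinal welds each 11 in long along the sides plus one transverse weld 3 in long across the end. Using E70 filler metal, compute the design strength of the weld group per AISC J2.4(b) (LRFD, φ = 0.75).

φR_n ≈ 174 kip

E70XX → F_EXX = 70 ksi.
t_e = 0.707 × 0.3125 = 0.2209 in.
R_nwl = 0.6 × 70 × 0.2209 × 22 = 204.1 kip (longitudinal, 2 welds).
R_nwt = 0.6 × 70 × 0.2209 × 3 = 27.84 kip (transverse, base value).
(i) R_nwl + R_nwt = 232 kip; (ii) 0.85 R_nwl + 1.5 R_nwt = 215.3 kip.
R_n = max = 232 kip [governs: (i)]; φR_n = 174 kip.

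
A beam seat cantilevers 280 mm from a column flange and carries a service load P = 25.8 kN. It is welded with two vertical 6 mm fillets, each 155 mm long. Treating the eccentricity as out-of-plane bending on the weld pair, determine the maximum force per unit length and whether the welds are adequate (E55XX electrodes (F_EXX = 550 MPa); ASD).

f_max ≈ 906 N/mm; NOT adequate

L_w = 2 × 155 = 310 mm; section modulus (unit throat) S = 2 × L²/6 = 8008 mm².
Direct shear f_v = P/L_w = 25.8×10³/310 = 83.23 N/mm.
Moment M = P × e = 25.8×10³ × 280 = 7224000 N·mm; bending f_b = M/S = 902.1 N/mm.
f_max = √(f_v² + f_b²) = √(83.23² + 902.1²) = 905.9 N/mm.
r_n/Ω = (1/2.0) × 0.6 × 550 × (0.707 × 6) = 699.9 N/mm → NOT adequate.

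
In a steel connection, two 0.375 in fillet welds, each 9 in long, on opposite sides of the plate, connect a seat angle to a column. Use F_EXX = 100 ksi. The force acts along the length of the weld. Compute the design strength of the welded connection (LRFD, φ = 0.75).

Effective throat t_e = 0.707 × 0.375 = 0.2651 in.
Total length L = 18 in; A_we = 0.2651 × 18 = 4.772 in².
F_nw = 0.6 F_EXX = 0.6 × 100 = 60 ksi.
φR_n = 0.75 × 60 × 4.772 = 214.8 kips.

φR_n ≈ 215 kips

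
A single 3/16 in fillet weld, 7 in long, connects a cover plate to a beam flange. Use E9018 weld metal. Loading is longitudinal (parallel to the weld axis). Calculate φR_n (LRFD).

E90XX → F_EXX = 90 ksi.
Effective throat t_e = 0.707 × 0.1875 = 0.1326 in.
Total length L = 7 in; A_we = 0.1326 × 7 = 0.9279 in².
F_nw = 0.6 F_EXX = 0.6 × 90 = 54 ksi.
φR_n = 0.75 × 54 × 0.9279 = 37.58 kips.

φR_n ≈ 37.6 kips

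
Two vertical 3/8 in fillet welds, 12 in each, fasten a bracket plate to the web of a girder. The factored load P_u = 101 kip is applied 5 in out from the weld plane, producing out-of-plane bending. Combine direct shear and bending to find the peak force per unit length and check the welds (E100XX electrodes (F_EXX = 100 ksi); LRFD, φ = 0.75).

f_max ≈ 11.3 kip/in; adequate

L_w = 2 × 12 = 24 in; section modulus (unit throat) S = 2 × L²/6 = 48 in².
Direct shear f_v = P/L_w = 101/24 = 4.208 kip/in.
Moment M = P × e = 101 × 5 = 505 kip·in; bending f_b = M/S = 10.52 kip/in.
f_max = √(f_v² + f_b²) = √(4.208² + 10.52²) = 11.33 kip/in.
φr_n = 0.75 × 0.6 × 100 × (0.707 × 0.375) = 11.93 kip/in → adequate.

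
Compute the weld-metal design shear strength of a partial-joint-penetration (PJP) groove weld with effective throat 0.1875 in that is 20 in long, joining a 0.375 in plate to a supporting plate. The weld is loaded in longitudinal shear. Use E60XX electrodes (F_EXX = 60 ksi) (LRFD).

Effective throat (given) t_e = 0.1875 in.
A_we = 0.1875 × 20 = 3.75 in².
F_nw = 0.6 F_EXX = 36 ksi.
φR_n = 0.75 × 36 × 3.75 = 101.2 kips.

φR_n ≈ 101 kips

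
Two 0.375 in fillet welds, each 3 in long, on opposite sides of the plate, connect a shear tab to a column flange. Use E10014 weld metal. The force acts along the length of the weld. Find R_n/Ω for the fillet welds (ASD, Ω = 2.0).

R_n/Ω ≈ 47.7 kips

E100XX → F_EXX = 100 ksi.
Effective throat t_e = 0.707 × 0.375 = 0.2651 in.
Total length L = 6 in; A_we = 0.2651 × 6 = 1.591 in².
F_nw = 0.6 F_EXX = 0.6 × 100 = 60 ksi.
R_n = 60 × 1.591 = 95.44 kips; R_n/Ω = 95.44/2.0 = 47.72 kips.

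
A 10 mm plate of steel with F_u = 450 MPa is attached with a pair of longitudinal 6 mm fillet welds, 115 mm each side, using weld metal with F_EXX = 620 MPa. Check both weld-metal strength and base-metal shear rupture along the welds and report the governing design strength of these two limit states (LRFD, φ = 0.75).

t_e = 0.707 × 6 = 4.242 mm; L = 230 mm.
Weld metal: φR_n = 0.75 × 0.6 × 620 × 4.242 × 230 × 10⁻³ = 272.2 kN.
Base metal (shear rupture): φR_n = 0.75 × 0.6 × 450 × 10 × 230 × 10⁻³ = 465.8 kN.
Governing: weld metal.

φR_n ≈ 272 kN (weld metal governs)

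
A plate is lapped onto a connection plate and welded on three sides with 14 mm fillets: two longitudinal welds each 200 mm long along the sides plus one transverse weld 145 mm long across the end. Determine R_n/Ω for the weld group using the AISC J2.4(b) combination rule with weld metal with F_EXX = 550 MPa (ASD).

t_e = 0.707 × 14 = 9.898 mm.
R_nwl = 0.6 × 550 × 9.898 × 400 × 10⁻³ = 1307 kN (longitudinal, 2 welds).
R_nwt = 0.6 × 550 × 9.898 × 145 × 10⁻³ = 473.6 kN (transverse, base value).
(i) R_nwl + R_nwt = 1780 kN; (ii) 0.85 R_nwl + 1.5 R_nwt = 1821 kN.
R_n = max = 1821 kN [governs: (ii)]; R_n/Ω = 910.5 kN.

R_n/Ω ≈ 910 kN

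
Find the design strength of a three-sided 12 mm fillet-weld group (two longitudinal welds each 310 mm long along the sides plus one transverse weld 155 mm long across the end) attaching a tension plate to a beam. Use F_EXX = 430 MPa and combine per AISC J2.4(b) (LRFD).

φR_n ≈ 1270 kN

t_e = 0.707 × 12 = 8.484 mm.
R_nwl = 0.6 × 430 × 8.484 × 620 × 10⁻³ = 1357 kN (longitudinal, 2 welds).
R_nwt = 0.6 × 430 × 8.484 × 155 × 10⁻³ = 339.3 kN (transverse, base value).
(i) R_nwl + R_nwt = 1696 kN; (ii) 0.85 R_nwl + 1.5 R_nwt = 1662 kN.
R_n = max = 1696 kN [governs: (i)]; φR_n = 1272 kN.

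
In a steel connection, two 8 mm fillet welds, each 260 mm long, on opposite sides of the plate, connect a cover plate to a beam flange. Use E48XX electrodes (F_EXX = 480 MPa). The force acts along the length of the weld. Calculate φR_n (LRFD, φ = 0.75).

φR_n ≈ 635 kN

Effective throat t_e = 0.707 × 8 = 5.656 mm.
Total length L = 520 mm; A_we = 5.656 × 520 = 2941 mm².
F_nw = 0.6 F_EXX = 0.6 × 480 = 288 MPa.
φR_n = 0.75 × 288 × 2941 × 10⁻³ = 635.3 kN.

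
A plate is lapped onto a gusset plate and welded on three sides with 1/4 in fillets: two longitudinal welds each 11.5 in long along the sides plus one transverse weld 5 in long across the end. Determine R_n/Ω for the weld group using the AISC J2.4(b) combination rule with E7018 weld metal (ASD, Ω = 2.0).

R_n/Ω ≈ 104 kips

E70XX → F_EXX = 70 ksi.
t_e = 0.707 × 0.25 = 0.1767 in.
R_nwl = 0.6 × 70 × 0.1767 × 23 = 170.7 kips (longitudinal, 2 welds).
R_nwt = 0.6 × 70 × 0.1767 × 5 = 37.12 kips (transverse, base value).
(i) R_nwl + R_nwt = 207.9 kips; (ii) 0.85 R_nwl + 1.5 R_nwt = 200.8 kips.
R_n = max = 207.9 kips [governs: (i)]; R_n/Ω = 103.9 kips.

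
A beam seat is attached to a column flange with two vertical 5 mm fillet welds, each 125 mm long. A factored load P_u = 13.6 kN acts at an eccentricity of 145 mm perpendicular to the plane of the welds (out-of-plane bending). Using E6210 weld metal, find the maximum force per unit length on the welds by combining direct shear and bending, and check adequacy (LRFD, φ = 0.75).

f_max ≈ 383 N/mm; adequate

E62XX → F_EXX = 620 MPa.
L_w = 2 × 125 = 250 mm; section modulus (unit throat) S = 2 × L²/6 = 5208 mm².
Direct shear f_v = P/L_w = 13.6×10³/250 = 54.4 N/mm.
Moment M = P × e = 13.6×10³ × 145 = 1972000 N·mm; bending f_b = M/S = 378.6 N/mm.
f_max = √(f_v² + f_b²) = √(54.4² + 378.6²) = 382.5 N/mm.
φr_n = 0.75 × 0.6 × 620 × (0.707 × 5) = 986.3 N/mm → adequate.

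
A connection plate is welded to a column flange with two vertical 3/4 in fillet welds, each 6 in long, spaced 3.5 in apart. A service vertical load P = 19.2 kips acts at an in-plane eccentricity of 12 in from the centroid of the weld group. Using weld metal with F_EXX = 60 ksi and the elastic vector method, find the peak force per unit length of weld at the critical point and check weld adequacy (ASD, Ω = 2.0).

Total weld length L_w = 12 in. Treat welds as unit-width lines.
Polar moment about centroid: J = 2[d³/12 + d(b/2)²] = 2[6³/12 + 6×1.75²] = 72.75 in³.
Direct shear f_v = P/L_w = 19.2 / 12 = 1.6 kip/in (vertical).
Torsion M = P·e = 19.2 × 12 = 230.4 kip·in.
Critical point at (x, y) = (1.75, 3) from centroid. f_tx = M·y/J = 9.501 kip/in; f_ty = M·x/J = 5.542 kip/in.
Resultant f_max = √[f_tx² + (f_v + f_ty)²] = √[9.501² + (1.6 + 5.542)²] = 11.89 kip/in.
Capacity per unit length: r_n/Ω = (1/2.0) × 0.6 × 60 × (0.707 × 0.75) = 9.544 kip/in.
11.89 > 9.544 → NOT adequate.

f_max ≈ 11.9 kip/in; NOT adequate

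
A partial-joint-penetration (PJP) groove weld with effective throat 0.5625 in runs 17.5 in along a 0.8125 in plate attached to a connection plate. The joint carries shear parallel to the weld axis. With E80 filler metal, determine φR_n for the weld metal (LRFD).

E80XX → F_EXX = 80 ksi.
Effective throat (given) t_e = 0.5625 in.
A_we = 0.5625 × 17.5 = 9.844 in².
F_nw = 0.6 F_EXX = 48 ksi.
φR_n = 0.75 × 48 × 9.844 = 354.4 kip.

φR_n ≈ 354 kip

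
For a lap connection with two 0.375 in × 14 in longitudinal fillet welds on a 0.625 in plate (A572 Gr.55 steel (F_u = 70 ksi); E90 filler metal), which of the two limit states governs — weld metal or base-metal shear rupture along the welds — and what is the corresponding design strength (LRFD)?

φR_n ≈ 301 kips (weld metal governs)

E90XX → F_EXX = 90 ksi.
t_e = 0.707 × 0.375 = 0.2651 in; L = 28 in.
Weld metal: φR_n = 0.75 × 0.6 × 90 × 0.2651 × 28 = 300.7 kips.
Base metal (shear rupture): φR_n = 0.75 × 0.6 × 70 × 0.625 × 28 = 551.2 kips.
Governing: weld metal.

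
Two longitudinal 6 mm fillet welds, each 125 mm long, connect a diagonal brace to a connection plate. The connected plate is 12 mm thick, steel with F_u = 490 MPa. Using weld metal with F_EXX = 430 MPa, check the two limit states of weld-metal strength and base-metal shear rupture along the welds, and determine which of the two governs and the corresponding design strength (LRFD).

t_e = 0.707 × 6 = 4.242 mm; L = 250 mm.
Weld metal: φR_n = 0.75 × 0.6 × 430 × 4.242 × 250 × 10⁻³ = 205.2 kN.
Base metal (shear rupture): φR_n = 0.75 × 0.6 × 490 × 12 × 250 × 10⁻³ = 661.5 kN.
Governing: weld metal.

φR_n ≈ 205 kN (weld metal governs)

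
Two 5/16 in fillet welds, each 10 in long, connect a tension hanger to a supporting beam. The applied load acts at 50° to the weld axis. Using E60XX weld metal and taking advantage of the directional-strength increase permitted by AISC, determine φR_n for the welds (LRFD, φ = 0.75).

E60XX → F_EXX = 60 ksi.
t_e = 0.707 × 0.3125 = 0.2209 in; A_we = 0.2209 × 20 = 4.419 in².
Directional factor: 1.0 + 0.5 sin^1.5(50°) = 1.335.
F_nw = 0.6 × 60 × 1.335 = 48.07 ksi.
φR_n = 0.75 × 48.07 × 4.419 = 159.3 kips.

φR_n ≈ 159 kips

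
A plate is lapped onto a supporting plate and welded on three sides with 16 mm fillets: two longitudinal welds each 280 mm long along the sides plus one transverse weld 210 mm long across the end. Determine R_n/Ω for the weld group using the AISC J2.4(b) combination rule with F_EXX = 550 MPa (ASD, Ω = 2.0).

R_n/Ω ≈ 1480 kN

t_e = 0.707 × 16 = 11.31 mm.
R_nwl = 0.6 × 550 × 11.31 × 560 × 10⁻³ = 2090 kN (longitudinal, 2 welds).
R_nwt = 0.6 × 550 × 11.31 × 210 × 10⁻³ = 783.9 kN (transverse, base value).
(i) R_nwl + R_nwt = 2874 kN; (ii) 0.85 R_nwl + 1.5 R_nwt = 2953 kN.
R_n = max = 2953 kN [governs: (ii)]; R_n/Ω = 1476 kN.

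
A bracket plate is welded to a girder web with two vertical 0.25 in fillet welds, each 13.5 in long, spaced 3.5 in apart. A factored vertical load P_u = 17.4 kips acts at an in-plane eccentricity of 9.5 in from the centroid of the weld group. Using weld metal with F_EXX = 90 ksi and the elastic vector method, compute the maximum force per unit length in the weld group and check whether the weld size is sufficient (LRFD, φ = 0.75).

Total weld length L_w = 27 in. Treat welds as unit-width lines.
Polar moment about centroid: J = 2[d³/12 + d(b/2)²] = 2[13.5³/12 + 13.5×1.75²] = 492.8 in³.
Direct shear f_v = P/L_w = 17.4 / 27 = 0.6444 kip/in (vertical).
Torsion M = P·e = 17.4 × 9.5 = 165.3 kip·in.
Critical point at (x, y) = (1.75, 6.75) from centroid. f_tx = M·y/J = 2.264 kip/in; f_ty = M·x/J = 0.5871 kip/in.
Resultant f_max = √[f_tx² + (f_v + f_ty)²] = √[2.264² + (0.6444 + 0.5871)²] = 2.578 kip/in.
Capacity per unit length: φr_n = 0.75 × 0.6 × 90 × (0.707 × 0.25) = 7.158 kip/in.
2.578 ≤ 7.158 → adequate.

f_max ≈ 2.58 kip/in; adequate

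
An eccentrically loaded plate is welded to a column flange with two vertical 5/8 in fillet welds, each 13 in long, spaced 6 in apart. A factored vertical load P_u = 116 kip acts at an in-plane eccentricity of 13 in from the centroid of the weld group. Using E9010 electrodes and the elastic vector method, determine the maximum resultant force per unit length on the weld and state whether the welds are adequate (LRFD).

E90XX → F_EXX = 90 ksi.
Total weld length L_w = 26 in. Treat welds as unit-width lines.
Polar moment about centroid: J = 2[d³/12 + d(b/2)²] = 2[13³/12 + 13×3²] = 600.2 in³.
Direct shear f_v = P/L_w = 116 / 26 = 4.462 kip/in (vertical).
Torsion M = P·e = 116 × 13 = 1508 kip·in.
Critical point at (x, y) = (3, 6.5) from centroid. f_tx = M·y/J = 16.33 kip/in; f_ty = M·x/J = 7.538 kip/in.
Resultant f_max = √[f_tx² + (f_v + f_ty)²] = √[16.33² + (4.462 + 7.538)²] = 20.27 kip/in.
Capacity per unit length: φr_n = 0.75 × 0.6 × 90 × (0.707 × 0.625) = 17.9 kip/in.
20.27 > 17.9 → NOT adequate.

f_max ≈ 20.3 kip/in; NOT adequate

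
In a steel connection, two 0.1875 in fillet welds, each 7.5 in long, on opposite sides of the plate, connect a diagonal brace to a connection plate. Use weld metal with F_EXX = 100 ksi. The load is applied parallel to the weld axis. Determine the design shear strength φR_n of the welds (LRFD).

φR_n ≈ 89.5 kips

Effective throat t_e = 0.707 × 0.1875 = 0.1326 in.
Total length L = 15 in; A_we = 0.1326 × 15 = 1.988 in².
F_nw = 0.6 F_EXX = 0.6 × 100 = 60 ksi.
φR_n = 0.75 × 60 × 1.988 = 89.48 kips.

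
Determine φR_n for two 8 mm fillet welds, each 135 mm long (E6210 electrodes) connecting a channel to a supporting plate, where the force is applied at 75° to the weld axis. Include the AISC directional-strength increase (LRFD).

φR_n ≈ 628 kN

E62XX → F_EXX = 620 MPa.
t_e = 0.707 × 8 = 5.656 mm; A_we = 5.656 × 270 = 1527 mm².
Directional factor: 1.0 + 0.5 sin^1.5(75°) = 1.475.
F_nw = 0.6 × 620 × 1.475 = 548.6 MPa.
φR_n = 0.75 × 548.6 × 1527 × 10⁻³ = 628.3 kN.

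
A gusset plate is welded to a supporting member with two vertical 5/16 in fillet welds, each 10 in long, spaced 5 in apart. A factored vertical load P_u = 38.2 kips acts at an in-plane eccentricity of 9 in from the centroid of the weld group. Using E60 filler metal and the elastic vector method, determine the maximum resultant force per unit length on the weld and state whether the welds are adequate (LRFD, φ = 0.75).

E60XX → F_EXX = 60 ksi.
Total weld length L_w = 20 in. Treat welds as unit-width lines.
Polar moment about centroid: J = 2[d³/12 + d(b/2)²] = 2[10³/12 + 10×2.5²] = 291.7 in³.
Direct shear f_v = P/L_w = 38.2 / 20 = 1.91 kip/in (vertical).
Torsion M = P·e = 38.2 × 9 = 343.8 kip·in.
Critical point at (x, y) = (2.5, 5) from centroid. f_tx = M·y/J = 5.894 kip/in; f_ty = M·x/J = 2.947 kip/in.
Resultant f_max = √[f_tx² + (f_v + f_ty)²] = √[5.894² + (1.91 + 2.947)²] = 7.637 kip/in.
Capacity per unit length: φr_n = 0.75 × 0.6 × 60 × (0.707 × 0.3125) = 5.965 kip/in.
7.637 > 5.965 → NOT adequate.

f_max ≈ 7.64 kip/in; NOT adequate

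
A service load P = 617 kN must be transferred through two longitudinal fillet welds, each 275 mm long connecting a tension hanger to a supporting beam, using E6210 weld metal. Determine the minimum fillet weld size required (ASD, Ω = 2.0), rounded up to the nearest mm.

w = 9 mm

E62XX → F_EXX = 620 MPa.
Total weld length L = 550 mm.
Required throat t_e = P × Ω / (0.6 F_EXX × L) = 617 × 2.0 / (0.6 × 620 × 550 × 10⁻³) = 6.031 mm.
Required leg w = t_e / 0.707 = 8.531 mm → use 9 mm.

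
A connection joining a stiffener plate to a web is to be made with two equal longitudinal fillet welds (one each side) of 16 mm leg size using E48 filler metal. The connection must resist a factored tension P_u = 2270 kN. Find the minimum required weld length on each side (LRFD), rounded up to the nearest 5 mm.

L = 465 mm on each side

E48XX → F_EXX = 480 MPa.
Throat t_e = 0.707 × 16 = 11.31 mm.
φr_n = 0.75 × 0.6 × 480 × 11.31 × 10⁻³ = 2.443 kN/mm.
L_req = P_u / φr_n = 2270 / 2.443 = 929 mm total.
Per side: 929 / 2 = 464.5 mm.
Round up → use L = 465 mm on each side.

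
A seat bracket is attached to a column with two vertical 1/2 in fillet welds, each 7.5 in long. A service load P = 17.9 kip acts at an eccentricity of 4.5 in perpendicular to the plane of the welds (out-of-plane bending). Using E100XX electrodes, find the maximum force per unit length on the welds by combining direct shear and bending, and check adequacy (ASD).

E100XX → F_EXX = 100 ksi.
L_w = 2 × 7.5 = 15 in; section modulus (unit throat) S = 2 × L²/6 = 18.75 in².
Direct shear f_v = P/L_w = 17.9/15 = 1.193 kip/in.
Moment M = P × e = 17.9 × 4.5 = 80.55 kip·in; bending f_b = M/S = 4.296 kip/in.
f_max = √(f_v² + f_b²) = √(1.193² + 4.296²) = 4.459 kip/in.
r_n/Ω = (1/2.0) × 0.6 × 100 × (0.707 × 0.5) = 10.6 kip/in → adequate.

f_max ≈ 4.46 kip/in; adequate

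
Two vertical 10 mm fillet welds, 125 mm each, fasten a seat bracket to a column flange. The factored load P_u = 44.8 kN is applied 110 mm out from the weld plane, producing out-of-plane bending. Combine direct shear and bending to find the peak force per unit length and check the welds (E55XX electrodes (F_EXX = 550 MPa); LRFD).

L_w = 2 × 125 = 250 mm; section modulus (unit throat) S = 2 × L²/6 = 5208 mm².
Direct shear f_v = P/L_w = 44.8×10³/250 = 179.2 N/mm.
Moment M = P × e = 44.8×10³ × 110 = 4928000 N·mm; bending f_b = M/S = 946.2 N/mm.
f_max = √(f_v² + f_b²) = √(179.2² + 946.2²) = 963 N/mm.
φr_n = 0.75 × 0.6 × 550 × (0.707 × 10) = 1750 N/mm → adequate.

f_max ≈ 963 N/mm; adequate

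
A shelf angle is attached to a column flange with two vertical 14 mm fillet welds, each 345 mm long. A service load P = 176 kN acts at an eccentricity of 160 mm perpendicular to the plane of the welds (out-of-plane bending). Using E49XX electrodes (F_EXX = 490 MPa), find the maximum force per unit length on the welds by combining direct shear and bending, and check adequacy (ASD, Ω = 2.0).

L_w = 2 × 345 = 690 mm; section modulus (unit throat) S = 2 × L²/6 = 39680 mm².
Direct shear f_v = P/L_w = 176×10³/690 = 255.1 N/mm.
Moment M = P × e = 176×10³ × 160 = 28160000 N·mm; bending f_b = M/S = 709.8 N/mm.
f_max = √(f_v² + f_b²) = √(255.1² + 709.8²) = 754.2 N/mm.
r_n/Ω = (1/2.0) × 0.6 × 490 × (0.707 × 14) = 1455 N/mm → adequate.

f_max ≈ 754 N/mm; adequate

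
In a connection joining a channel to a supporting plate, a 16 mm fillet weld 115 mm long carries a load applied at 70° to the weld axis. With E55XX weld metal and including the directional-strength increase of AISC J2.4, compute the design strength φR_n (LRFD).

E55XX → F_EXX = 550 MPa.
t_e = 0.707 × 16 = 11.31 mm; A_we = 11.31 × 115 = 1301 mm².
Directional factor: 1.0 + 0.5 sin^1.5(70°) = 1.455.
F_nw = 0.6 × 550 × 1.455 = 480.3 MPa.
φR_n = 0.75 × 480.3 × 1301 × 10⁻³ = 468.6 kN.

φR_n ≈ 469 kN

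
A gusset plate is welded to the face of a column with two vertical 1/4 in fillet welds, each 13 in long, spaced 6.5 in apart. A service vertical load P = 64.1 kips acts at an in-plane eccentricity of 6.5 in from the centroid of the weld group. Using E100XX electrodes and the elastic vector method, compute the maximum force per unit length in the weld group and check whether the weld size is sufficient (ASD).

f_max ≈ 6.23 kip/in; NOT adequate

E100XX → F_EXX = 100 ksi.
Total weld length L_w = 26 in. Treat welds as unit-width lines.
Polar moment about centroid: J = 2[d³/12 + d(b/2)²] = 2[13³/12 + 13×3.25²] = 640.8 in³.
Direct shear f_v = P/L_w = 64.1 / 26 = 2.465 kip/in (vertical).
Torsion M = P·e = 64.1 × 6.5 = 416.65 kip·in.
Critical point at (x, y) = (3.25, 6.5) from centroid. f_tx = M·y/J = 4.226 kip/in; f_ty = M·x/J = 2.113 kip/in.
Resultant f_max = √[f_tx² + (f_v + f_ty)²] = √[4.226² + (2.465 + 2.113)²] = 6.231 kip/in.
Capacity per unit length: r_n/Ω = (1/2.0) × 0.6 × 100 × (0.707 × 0.25) = 5.302 kip/in.
6.231 > 5.302 → NOT adequate.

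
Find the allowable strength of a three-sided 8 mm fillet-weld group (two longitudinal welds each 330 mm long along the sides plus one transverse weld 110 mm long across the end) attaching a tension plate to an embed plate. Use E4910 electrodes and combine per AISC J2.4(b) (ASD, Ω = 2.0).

E49XX → F_EXX = 490 MPa.
t_e = 0.707 × 8 = 5.656 mm.
R_nwl = 0.6 × 490 × 5.656 × 660 × 10⁻³ = 1097 kN (longitudinal, 2 welds).
R_nwt = 0.6 × 490 × 5.656 × 110 × 10⁻³ = 182.9 kN (transverse, base value).
(i) R_nwl + R_nwt = 1280 kN; (ii) 0.85 R_nwl + 1.5 R_nwt = 1207 kN.
R_n = max = 1280 kN [governs: (i)]; R_n/Ω = 640.2 kN.

R_n/Ω ≈ 640 kN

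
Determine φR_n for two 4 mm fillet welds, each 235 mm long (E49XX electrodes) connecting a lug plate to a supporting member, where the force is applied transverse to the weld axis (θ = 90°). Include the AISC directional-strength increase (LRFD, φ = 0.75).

φR_n ≈ 440 kN

E49XX → F_EXX = 490 MPa.
t_e = 0.707 × 4 = 2.828 mm; A_we = 2.828 × 470 = 1329 mm².
Directional factor: 1.0 + 0.5 sin^1.5(90°) = 1.5.
F_nw = 0.6 × 490 × 1.5 = 441 MPa.
φR_n = 0.75 × 441 × 1329 × 10⁻³ = 439.6 kN.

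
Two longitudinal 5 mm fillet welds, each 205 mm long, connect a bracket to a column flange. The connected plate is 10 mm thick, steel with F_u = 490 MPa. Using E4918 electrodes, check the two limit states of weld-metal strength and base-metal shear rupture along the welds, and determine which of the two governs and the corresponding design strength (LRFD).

E49XX → F_EXX = 490 MPa.
t_e = 0.707 × 5 = 3.535 mm; L = 410 mm.
Weld metal: φR_n = 0.75 × 0.6 × 490 × 3.535 × 410 × 10⁻³ = 319.6 kN.
Base metal (shear rupture): φR_n = 0.75 × 0.6 × 490 × 10 × 410 × 10⁻³ = 904.1 kN.
Governing: weld metal.

φR_n ≈ 320 kN (weld metal governs)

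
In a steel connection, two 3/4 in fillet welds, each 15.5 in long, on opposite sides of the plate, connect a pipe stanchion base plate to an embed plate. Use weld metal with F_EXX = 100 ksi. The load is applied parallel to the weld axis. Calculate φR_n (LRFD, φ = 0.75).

φR_n ≈ 740 kips

Effective throat t_e = 0.707 × 0.75 = 0.5302 in.
Total length L = 31 in; A_we = 0.5302 × 31 = 16.44 in².
F_nw = 0.6 F_EXX = 0.6 × 100 = 60 ksi.
φR_n = 0.75 × 60 × 16.44 = 739.7 kips.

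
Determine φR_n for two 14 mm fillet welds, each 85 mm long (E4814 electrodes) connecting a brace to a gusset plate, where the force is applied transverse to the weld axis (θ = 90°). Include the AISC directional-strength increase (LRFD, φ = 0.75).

E48XX → F_EXX = 480 MPa.
t_e = 0.707 × 14 = 9.898 mm; A_we = 9.898 × 170 = 1683 mm².
Directional factor: 1.0 + 0.5 sin^1.5(90°) = 1.5.
F_nw = 0.6 × 480 × 1.5 = 432 MPa.
φR_n = 0.75 × 432 × 1683 × 10⁻³ = 545.2 kN.

φR_n ≈ 545 kN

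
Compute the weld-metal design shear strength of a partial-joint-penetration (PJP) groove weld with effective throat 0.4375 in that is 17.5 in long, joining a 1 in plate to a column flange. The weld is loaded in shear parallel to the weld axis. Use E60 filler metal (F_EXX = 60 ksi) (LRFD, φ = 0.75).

φR_n ≈ 207 kips

Effective throat (given) t_e = 0.4375 in.
A_we = 0.4375 × 17.5 = 7.656 in².
F_nw = 0.6 F_EXX = 36 ksi.
φR_n = 0.75 × 36 × 7.656 = 206.7 kips.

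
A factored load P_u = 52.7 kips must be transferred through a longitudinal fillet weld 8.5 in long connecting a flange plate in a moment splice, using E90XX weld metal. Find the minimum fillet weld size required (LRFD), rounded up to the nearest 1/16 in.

E90XX → F_EXX = 90 ksi.
Total weld length L = 8.5 in.
Required throat t_e = P_u / (φ × 0.6 F_EXX × L) = 52.7 / (0.75 × 0.6 × 90 × 8.5) = 0.1531 in.
Required leg w = t_e / 0.707 = 0.2165 in → use 1/4 in.

w = 1/4 in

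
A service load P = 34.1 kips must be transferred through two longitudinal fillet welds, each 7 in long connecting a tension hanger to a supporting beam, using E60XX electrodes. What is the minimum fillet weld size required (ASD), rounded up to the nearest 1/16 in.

E60XX → F_EXX = 60 ksi.
Total weld length L = 14 in.
Required throat t_e = P × Ω / (0.6 F_EXX × L) = 34.1 × 2.0 / (0.6 × 60 × 14) = 0.1353 in.
Required leg w = t_e / 0.707 = 0.1914 in → use 1/4 in.

w = 1/4 in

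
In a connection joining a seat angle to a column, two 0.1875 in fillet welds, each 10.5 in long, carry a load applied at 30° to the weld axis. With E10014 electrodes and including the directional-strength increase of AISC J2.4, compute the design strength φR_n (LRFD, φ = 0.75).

E100XX → F_EXX = 100 ksi.
t_e = 0.707 × 0.1875 = 0.1326 in; A_we = 0.1326 × 21 = 2.784 in².
Directional factor: 1.0 + 0.5 sin^1.5(30°) = 1.177.
F_nw = 0.6 × 100 × 1.177 = 70.61 ksi.
φR_n = 0.75 × 70.61 × 2.784 = 147.4 kips.

φR_n ≈ 147 kips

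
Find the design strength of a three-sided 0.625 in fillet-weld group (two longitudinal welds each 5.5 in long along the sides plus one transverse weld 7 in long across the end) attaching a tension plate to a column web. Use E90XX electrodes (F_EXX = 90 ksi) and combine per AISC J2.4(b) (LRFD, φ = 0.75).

φR_n ≈ 355 kips

t_e = 0.707 × 0.625 = 0.4419 in.
R_nwl = 0.6 × 90 × 0.4419 × 11 = 262.5 kips (longitudinal, 2 welds).
R_nwt = 0.6 × 90 × 0.4419 × 7 = 167 kips (transverse, base value).
(i) R_nwl + R_nwt = 429.5 kips; (ii) 0.85 R_nwl + 1.5 R_nwt = 473.6 kips.
R_n = max = 473.6 kips [governs: (ii)]; φR_n = 355.2 kips.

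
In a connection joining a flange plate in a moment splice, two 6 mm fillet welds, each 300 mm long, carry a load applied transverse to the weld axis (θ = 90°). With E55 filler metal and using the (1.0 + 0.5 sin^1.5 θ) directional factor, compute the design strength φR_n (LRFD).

E55XX → F_EXX = 550 MPa.
t_e = 0.707 × 6 = 4.242 mm; A_we = 4.242 × 600 = 2545 mm².
Directional factor: 1.0 + 0.5 sin^1.5(90°) = 1.5.
F_nw = 0.6 × 550 × 1.5 = 495 MPa.
φR_n = 0.75 × 495 × 2545 × 10⁻³ = 944.9 kN.

φR_n ≈ 945 kN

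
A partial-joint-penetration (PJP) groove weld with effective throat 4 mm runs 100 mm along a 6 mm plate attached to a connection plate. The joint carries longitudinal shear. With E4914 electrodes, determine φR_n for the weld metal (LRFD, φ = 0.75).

φR_n ≈ 88.2 kN

E49XX → F_EXX = 490 MPa.
Effective throat (given) t_e = 4 mm.
A_we = 4 × 100 = 400 mm².
F_nw = 0.6 F_EXX = 294 MPa.
φR_n = 0.75 × 294 × 400 × 10⁻³ = 88.2 kN.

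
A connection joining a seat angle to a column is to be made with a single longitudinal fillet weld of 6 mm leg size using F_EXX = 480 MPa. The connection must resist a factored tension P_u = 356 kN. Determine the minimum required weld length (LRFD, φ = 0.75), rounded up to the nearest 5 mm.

Throat t_e = 0.707 × 6 = 4.242 mm.
φr_n = 0.75 × 0.6 × 480 × 4.242 × 10⁻³ = 0.9163 kN/mm.
L_req = P_u / φr_n = 356 / 0.9163 = 388.5 mm total.
Round up → use L = 390 mm.

L = 390 mm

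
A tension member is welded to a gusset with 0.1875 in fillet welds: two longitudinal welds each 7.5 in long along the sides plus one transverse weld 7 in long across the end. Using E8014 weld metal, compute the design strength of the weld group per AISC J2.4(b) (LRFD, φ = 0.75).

φR_n ≈ 111 kip

E80XX → F_EXX = 80 ksi.
t_e = 0.707 × 0.1875 = 0.1326 in.
R_nwl = 0.6 × 80 × 0.1326 × 15 = 95.44 kip (longitudinal, 2 welds).
R_nwt = 0.6 × 80 × 0.1326 × 7 = 44.54 kip (transverse, base value).
(i) R_nwl + R_nwt = 140 kip; (ii) 0.85 R_nwl + 1.5 R_nwt = 147.9 kip.
R_n = max = 147.9 kip [governs: (ii)]; φR_n = 111 kip.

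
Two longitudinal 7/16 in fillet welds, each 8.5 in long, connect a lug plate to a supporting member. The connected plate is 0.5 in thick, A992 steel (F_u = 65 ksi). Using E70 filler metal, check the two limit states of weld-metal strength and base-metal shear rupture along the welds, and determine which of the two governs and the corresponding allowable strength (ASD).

E70XX → F_EXX = 70 ksi.
t_e = 0.707 × 0.4375 = 0.3093 in; L = 17 in.
Weld metal: R_n/Ω = (1/2.0) × 0.6 × 70 × 0.3093 × 17 = 110.4 kips.
Base metal (shear rupture): R_n/Ω = (1/2.0) × 0.6 × 65 × 0.5 × 17 = 165.8 kips.
Governing: weld metal.

R_n/Ω ≈ 110 kips (weld metal governs)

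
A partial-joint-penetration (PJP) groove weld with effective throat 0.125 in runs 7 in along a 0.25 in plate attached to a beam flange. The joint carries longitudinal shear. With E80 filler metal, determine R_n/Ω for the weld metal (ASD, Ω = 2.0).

E80XX → F_EXX = 80 ksi.
Effective throat (given) t_e = 0.125 in.
A_we = 0.125 × 7 = 0.875 in².
F_nw = 0.6 F_EXX = 48 ksi.
R_n/Ω = (48 × 0.875) / 2.0 = 21 kips.

R_n/Ω ≈ 21 kips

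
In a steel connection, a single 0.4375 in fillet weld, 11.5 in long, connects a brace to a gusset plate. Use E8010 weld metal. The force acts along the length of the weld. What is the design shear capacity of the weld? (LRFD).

φR_n ≈ 128 kip

E80XX → F_EXX = 80 ksi.
Effective throat t_e = 0.707 × 0.4375 = 0.3093 in.
Total length L = 11.5 in; A_we = 0.3093 × 11.5 = 3.557 in².
F_nw = 0.6 F_EXX = 0.6 × 80 = 48 ksi.
φR_n = 0.75 × 48 × 3.557 = 128.1 kip.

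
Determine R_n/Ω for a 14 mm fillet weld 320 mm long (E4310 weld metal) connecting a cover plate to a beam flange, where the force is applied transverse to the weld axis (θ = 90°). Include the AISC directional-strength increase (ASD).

R_n/Ω ≈ 613 kN

E43XX → F_EXX = 430 MPa.
t_e = 0.707 × 14 = 9.898 mm; A_we = 9.898 × 320 = 3167 mm².
Directional factor: 1.0 + 0.5 sin^1.5(90°) = 1.5.
F_nw = 0.6 × 430 × 1.5 = 387 MPa.
R_n/Ω = (387 × 3167) / 2.0 × 10⁻³ = 612.9 kN.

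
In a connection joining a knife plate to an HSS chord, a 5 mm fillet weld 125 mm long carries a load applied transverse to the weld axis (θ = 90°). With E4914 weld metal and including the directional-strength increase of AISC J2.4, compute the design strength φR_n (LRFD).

E49XX → F_EXX = 490 MPa.
t_e = 0.707 × 5 = 3.535 mm; A_we = 3.535 × 125 = 441.9 mm².
Directional factor: 1.0 + 0.5 sin^1.5(90°) = 1.5.
F_nw = 0.6 × 490 × 1.5 = 441 MPa.
φR_n = 0.75 × 441 × 441.9 × 10⁻³ = 146.2 kN.

φR_n ≈ 146 kN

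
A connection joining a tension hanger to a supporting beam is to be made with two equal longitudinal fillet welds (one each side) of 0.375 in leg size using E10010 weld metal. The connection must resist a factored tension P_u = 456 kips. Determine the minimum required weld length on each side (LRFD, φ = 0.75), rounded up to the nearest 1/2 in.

E100XX → F_EXX = 100 ksi.
Throat t_e = 0.707 × 0.375 = 0.2651 in.
φr_n = 0.75 × 0.6 × 100 × 0.2651 = 11.93 kips/in.
L_req = P_u / φr_n = 456 / 11.93 = 38.22 in total.
Per side: 38.22 / 2 = 19.11 in.
Round up → use L = 19.5 in on each side.

L = 19.5 in on each side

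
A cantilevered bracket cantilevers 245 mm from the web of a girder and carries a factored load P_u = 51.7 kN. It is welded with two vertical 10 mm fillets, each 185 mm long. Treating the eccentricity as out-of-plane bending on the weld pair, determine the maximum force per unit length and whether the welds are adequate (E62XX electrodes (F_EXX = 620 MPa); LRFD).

f_max ≈ 1120 N/mm; adequate

L_w = 2 × 185 = 370 mm; section modulus (unit throat) S = 2 × L²/6 = 11410 mm².
Direct shear f_v = P/L_w = 51.7×10³/370 = 139.7 N/mm.
Moment M = P × e = 51.7×10³ × 245 = 12666000 N·mm; bending f_b = M/S = 1110 N/mm.
f_max = √(f_v² + f_b²) = √(139.7² + 1110²) = 1119 N/mm.
φr_n = 0.75 × 0.6 × 620 × (0.707 × 10) = 1973 N/mm → adequate.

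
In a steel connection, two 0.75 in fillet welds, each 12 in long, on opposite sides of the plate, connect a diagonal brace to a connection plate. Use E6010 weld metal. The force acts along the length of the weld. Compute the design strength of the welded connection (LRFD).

φR_n ≈ 344 kips

E60XX → F_EXX = 60 ksi.
Effective throat t_e = 0.707 × 0.75 = 0.5302 in.
Total length L = 24 in; A_we = 0.5302 × 24 = 12.73 in².
F_nw = 0.6 F_EXX = 0.6 × 60 = 36 ksi.
φR_n = 0.75 × 36 × 12.73 = 343.6 kips.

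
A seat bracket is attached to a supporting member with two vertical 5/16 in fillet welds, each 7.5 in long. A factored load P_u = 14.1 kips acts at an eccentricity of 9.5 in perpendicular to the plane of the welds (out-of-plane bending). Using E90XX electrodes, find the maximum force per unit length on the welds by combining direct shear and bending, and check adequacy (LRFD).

f_max ≈ 7.21 kip/in; adequate

E90XX → F_EXX = 90 ksi.
L_w = 2 × 7.5 = 15 in; section modulus (unit throat) S = 2 × L²/6 = 18.75 in².
Direct shear f_v = P/L_w = 14.1/15 = 0.94 kip/in.
Moment M = P × e = 14.1 × 9.5 = 133.95 kip·in; bending f_b = M/S = 7.144 kip/in.
f_max = √(f_v² + f_b²) = √(0.94² + 7.144²) = 7.206 kip/in.
φr_n = 0.75 × 0.6 × 90 × (0.707 × 0.3125) = 8.948 kip/in → adequate.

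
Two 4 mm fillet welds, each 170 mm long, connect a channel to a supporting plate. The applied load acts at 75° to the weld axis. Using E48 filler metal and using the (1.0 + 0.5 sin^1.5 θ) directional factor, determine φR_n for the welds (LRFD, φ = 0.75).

E48XX → F_EXX = 480 MPa.
t_e = 0.707 × 4 = 2.828 mm; A_we = 2.828 × 340 = 961.5 mm².
Directional factor: 1.0 + 0.5 sin^1.5(75°) = 1.475.
F_nw = 0.6 × 480 × 1.475 = 424.7 MPa.
φR_n = 0.75 × 424.7 × 961.5 × 10⁻³ = 306.3 kN.

φR_n ≈ 306 kN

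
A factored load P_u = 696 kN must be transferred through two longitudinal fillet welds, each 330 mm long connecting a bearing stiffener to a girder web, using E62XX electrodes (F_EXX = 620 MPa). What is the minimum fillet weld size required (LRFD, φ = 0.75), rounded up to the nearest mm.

Total weld length L = 660 mm.
Required throat t_e = P_u / (φ × 0.6 F_EXX × L) = 696 / (0.75 × 0.6 × 620 × 660 × 10⁻³) = 3.78 mm.
Required leg w = t_e / 0.707 = 5.346 mm → use 6 mm.

w = 6 mm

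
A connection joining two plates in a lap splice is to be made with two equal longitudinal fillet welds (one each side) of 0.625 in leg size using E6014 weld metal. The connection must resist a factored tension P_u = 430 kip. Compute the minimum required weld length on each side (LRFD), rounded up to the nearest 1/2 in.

L = 18.5 in on each side

E60XX → F_EXX = 60 ksi.
Throat t_e = 0.707 × 0.625 = 0.4419 in.
φr_n = 0.75 × 0.6 × 60 × 0.4419 = 11.93 kip/in.
L_req = P_u / φr_n = 430 / 11.93 = 36.04 in total.
Per side: 36.04 / 2 = 18.02 in.
Round up → use L = 18.5 in on each side.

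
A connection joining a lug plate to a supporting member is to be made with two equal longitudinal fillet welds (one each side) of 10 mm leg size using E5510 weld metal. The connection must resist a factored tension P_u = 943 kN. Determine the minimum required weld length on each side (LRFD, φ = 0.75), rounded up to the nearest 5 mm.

L = 270 mm on each side

E55XX → F_EXX = 550 MPa.
Throat t_e = 0.707 × 10 = 7.07 mm.
φr_n = 0.75 × 0.6 × 550 × 7.07 × 10⁻³ = 1.75 kN/mm.
L_req = P_u / φr_n = 943 / 1.75 = 538.9 mm total.
Per side: 538.9 / 2 = 269.5 mm.
Round up → use L = 270 mm on each side.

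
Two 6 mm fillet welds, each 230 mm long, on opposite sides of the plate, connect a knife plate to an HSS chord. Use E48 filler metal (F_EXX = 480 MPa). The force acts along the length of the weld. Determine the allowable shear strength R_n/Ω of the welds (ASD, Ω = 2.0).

R_n/Ω ≈ 281 kN

Effective throat t_e = 0.707 × 6 = 4.242 mm.
Total length L = 460 mm; A_we = 4.242 × 460 = 1951 mm².
F_nw = 0.6 F_EXX = 0.6 × 480 = 288 MPa.
R_n = 288 × 1951 × 10⁻³ = 562 kN; R_n/Ω = 562/2.0 = 281 kN.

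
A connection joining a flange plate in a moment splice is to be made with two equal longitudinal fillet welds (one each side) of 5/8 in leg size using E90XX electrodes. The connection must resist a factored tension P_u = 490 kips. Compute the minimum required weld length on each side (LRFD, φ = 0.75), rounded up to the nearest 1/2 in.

L = 14 in on each side

E90XX → F_EXX = 90 ksi.
Throat t_e = 0.707 × 0.625 = 0.4419 in.
φr_n = 0.75 × 0.6 × 90 × 0.4419 = 17.9 kips/in.
L_req = P_u / φr_n = 490 / 17.9 = 27.38 in total.
Per side: 27.38 / 2 = 13.69 in.
Round up → use L = 14 in on each side.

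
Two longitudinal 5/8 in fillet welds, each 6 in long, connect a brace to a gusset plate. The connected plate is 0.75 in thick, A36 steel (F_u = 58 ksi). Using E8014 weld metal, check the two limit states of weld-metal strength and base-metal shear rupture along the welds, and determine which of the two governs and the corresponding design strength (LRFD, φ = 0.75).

E80XX → F_EXX = 80 ksi.
t_e = 0.707 × 0.625 = 0.4419 in; L = 12 in.
Weld metal: φR_n = 0.75 × 0.6 × 80 × 0.4419 × 12 = 190.9 kip.
Base metal (shear rupture): φR_n = 0.75 × 0.6 × 58 × 0.75 × 12 = 234.9 kip.
Governing: weld metal.

φR_n ≈ 191 kip (weld metal governs)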